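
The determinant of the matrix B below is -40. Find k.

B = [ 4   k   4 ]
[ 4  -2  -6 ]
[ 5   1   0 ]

Expanding along the row containing k, det(B) is linear in k: det(B) = (-30)·k + (80).
Set (-30)·k + (80) = -40  ⇒  (-30)·k = -120  ⇒  k = 4.

4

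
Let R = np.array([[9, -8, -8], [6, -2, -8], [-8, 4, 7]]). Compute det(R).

|R| = -78

Expand along column 1:
  + 9 · |-2 -8; 4 7| = 9·(-14 − (-32)) = 162
  − 6 · |-8 -8; 4 7| = −6·(-56 − (-32)) = 144
  + (-8) · |-8 -8; -2 -8| = (-8)·(64 − 16) = -384
Sum: (162) + (144) + (-384) = -78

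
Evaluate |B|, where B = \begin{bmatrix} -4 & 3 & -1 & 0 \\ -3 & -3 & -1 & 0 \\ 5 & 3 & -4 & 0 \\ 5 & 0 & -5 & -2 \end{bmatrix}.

Expand along column 4 (it has 3 zeros):
  + (-2) · M_44   where M_44 = det([-4 3 -1; -3 -3 -1; 5 3 -4]) = -117
det = (+1)·(-2)·(-117) = 234

234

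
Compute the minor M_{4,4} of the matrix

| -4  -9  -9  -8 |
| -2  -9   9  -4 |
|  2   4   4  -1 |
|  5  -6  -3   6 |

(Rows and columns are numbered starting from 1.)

-36

Delete row 4 and column 4; the remaining 3×3 submatrix is [-4 -9 -9; -2 -9 9; 2 4 4].
Its determinant is -36.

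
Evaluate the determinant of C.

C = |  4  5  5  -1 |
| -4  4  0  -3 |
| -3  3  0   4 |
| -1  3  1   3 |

25

Expand along column 3 (it has 2 zeros):
  + (5) · M_13   where M_13 = det([-4 4 -3; -3 3 4; -1 3 3]) = 50
  − (1) · M_43   where M_43 = det([4 5 -1; -4 4 -3; -3 3 4]) = 225
det = (+1)·(5)·(50) + (-1)·(1)·(225) = 25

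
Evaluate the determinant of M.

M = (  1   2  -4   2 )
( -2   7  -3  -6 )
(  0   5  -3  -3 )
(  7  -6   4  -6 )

Expand along row 3 (it has 1 zero):
  − (5) · M_32   where M_32 = det([1 -4 2; -2 -3 -6; 7 4 -6]) = 284
  + (-3) · M_33   where M_33 = det([1 2 2; -2 7 -6; 7 -6 -6]) = -260
  − (-3) · M_34   where M_34 = det([1 2 -4; -2 7 -3; 7 -6 4]) = 132
det = (-1)·(5)·(284) + (+1)·(-3)·(-260) + (-1)·(-3)·(132) = -244

-244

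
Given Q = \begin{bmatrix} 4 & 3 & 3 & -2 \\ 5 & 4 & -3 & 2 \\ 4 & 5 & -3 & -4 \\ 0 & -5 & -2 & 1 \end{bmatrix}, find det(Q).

Expand along row 4 (it has 1 zero):
  + (-5) · M_42   where M_42 = det([4 3 -2; 5 -3 2; 4 -3 -4]) = 162
  − (-2) · M_43   where M_43 = det([4 3 -2; 5 4 2; 4 5 -4]) = -38
  + (1) · M_44   where M_44 = det([4 3 3; 5 4 -3; 4 5 -3]) = 48
det = (+1)·(-5)·(162) + (-1)·(-2)·(-38) + (+1)·(1)·(48) = -838

|Q| = -838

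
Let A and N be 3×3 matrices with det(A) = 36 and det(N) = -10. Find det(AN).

-360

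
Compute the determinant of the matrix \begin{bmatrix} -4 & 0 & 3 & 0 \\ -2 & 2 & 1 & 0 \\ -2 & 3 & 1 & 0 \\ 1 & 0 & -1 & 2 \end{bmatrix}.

The determinant is -4.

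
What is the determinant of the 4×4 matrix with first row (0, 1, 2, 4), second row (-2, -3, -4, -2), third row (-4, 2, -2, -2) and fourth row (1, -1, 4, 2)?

Expand along row 1 (it has 1 zero):
  − (1) · M_12   where M_12 = det([-2 -4 -2; -4 -2 -2; 1 4 2]) = -4
  + (2) · M_13   where M_13 = det([-2 -3 -2; -4 2 -2; 1 -1 2]) = -26
  − (4) · M_14   where M_14 = det([-2 -3 -4; -4 2 -2; 1 -1 4]) = -62
det = (-1)·(1)·(-4) + (+1)·(2)·(-26) + (-1)·(4)·(-62) = 200

The determinant is 200.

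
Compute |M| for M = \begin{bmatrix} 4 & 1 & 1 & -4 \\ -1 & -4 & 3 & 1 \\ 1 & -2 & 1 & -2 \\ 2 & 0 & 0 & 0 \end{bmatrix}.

det(M) = 50

Expand along row 4 (it has 3 zeros):
  − (2) · M_41   where M_41 = det([1 1 -4; -4 3 1; -2 1 -2]) = -25
det = (-1)·(2)·(-25) = 50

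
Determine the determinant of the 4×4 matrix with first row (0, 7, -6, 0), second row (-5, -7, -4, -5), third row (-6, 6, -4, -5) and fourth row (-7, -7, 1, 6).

Expand along row 1 (it has 2 zeros):
  − (7) · M_12   where M_12 = det([-5 -4 -5; -6 -4 -5; -7 1 6]) = -19
  + (-6) · M_13   where M_13 = det([-5 -7 -5; -6 6 -5; -7 -7 6]) = -922
det = (-1)·(7)·(-19) + (+1)·(-6)·(-922) = 5665

5665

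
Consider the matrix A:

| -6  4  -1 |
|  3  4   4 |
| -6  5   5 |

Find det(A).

Expand along row 1:
  + (-6) · |4 4; 5 5| = (-6)·(20 − 20) = 0
  − 4 · |3 4; -6 5| = −4·(15 − (-24)) = -156
  + (-1) · |3 4; -6 5| = (-1)·(15 − (-24)) = -39
Sum: (0) + (-156) + (-39) = -195

The determinant is -195.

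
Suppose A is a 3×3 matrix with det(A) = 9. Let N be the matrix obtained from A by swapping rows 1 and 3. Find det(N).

-9

Swapping two rows multiplies the determinant by −1.
det(N) = (-1)·(9) = -9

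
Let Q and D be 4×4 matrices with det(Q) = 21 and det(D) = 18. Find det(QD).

378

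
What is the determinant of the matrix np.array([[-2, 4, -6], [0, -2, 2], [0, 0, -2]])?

-8

The matrix is upper triangular, so the determinant is the product of the diagonal entries:
det = (-2) · (-2) · (-2) = -8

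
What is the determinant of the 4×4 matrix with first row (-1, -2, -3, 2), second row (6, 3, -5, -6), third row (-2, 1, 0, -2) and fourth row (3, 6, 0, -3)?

Expand along column 3 (it has 2 zeros):
  + (-3) · M_13   where M_13 = det([6 3 -6; -2 1 -2; 3 6 -3]) = 108
  − (-5) · M_23   where M_23 = det([-1 -2 2; -2 1 -2; 3 6 -3]) = -15
det = (+1)·(-3)·(108) + (-1)·(-5)·(-15) = -399

The determinant is -399.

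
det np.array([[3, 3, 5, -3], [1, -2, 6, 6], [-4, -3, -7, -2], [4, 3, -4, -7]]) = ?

453

Expand along row 1:
  + (3) · M_11   where M_11 = det([-2 6 6; -3 -7 -2; 3 -4 -7]) = -46
  − (3) · M_12   where M_12 = det([1 6 6; -4 -7 -2; 4 -4 -7]) = 89
  + (5) · M_13   where M_13 = det([1 -2 6; -4 -3 -2; 4 3 -7]) = 99
  − (-3) · M_14   where M_14 = det([1 -2 6; -4 -3 -7; 4 3 -4]) = 121
det = (+1)·(3)·(-46) + (-1)·(3)·(89) + (+1)·(5)·(99) + (-1)·(-3)·(121) = 453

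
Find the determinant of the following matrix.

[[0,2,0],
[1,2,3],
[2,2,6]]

Expand along row 1:
  − 2 · |1 3; 2 6| = −2·(6 − 6) = 0

The determinant is 0.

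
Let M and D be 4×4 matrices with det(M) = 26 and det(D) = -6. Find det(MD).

The determinant is -156.

det(MD) = det(M)·det(D) = (26)·(-6) = -156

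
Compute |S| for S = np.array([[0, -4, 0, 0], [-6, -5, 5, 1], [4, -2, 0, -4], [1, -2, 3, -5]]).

|S| = 80

Expand along row 1 (it has 3 zeros):
  − (-4) · M_12   where M_12 = det([-6 5 1; 4 0 -4; 1 3 -5]) = 20
det = (-1)·(-4)·(20) = 80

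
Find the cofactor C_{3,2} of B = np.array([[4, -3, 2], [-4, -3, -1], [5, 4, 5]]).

Delete row 3 and column 2; the remaining 2×2 submatrix is [4 2; -4 -1].
Its determinant is 4·(-1) − 2·(-4) = 4.
The cofactor carries sign (−1)^(3+2) = −1, so C_{3,2} = −(4) = -4.

-4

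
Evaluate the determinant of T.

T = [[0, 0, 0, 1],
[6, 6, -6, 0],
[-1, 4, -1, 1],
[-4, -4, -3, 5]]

Expand along row 1 (it has 3 zeros):
  − (1) · M_14   where M_14 = det([6 6 -6; -1 4 -1; -4 -4 -3]) = -210
det = (-1)·(1)·(-210) = 210

210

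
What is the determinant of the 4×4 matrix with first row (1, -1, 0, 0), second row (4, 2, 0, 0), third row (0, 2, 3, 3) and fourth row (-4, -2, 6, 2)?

-72

The matrix is block lower-triangular with a 2×2 block and a 2×2 block on the diagonal, so its determinant equals the product of the determinants of the diagonal blocks.
det of the 2×2 block = 6
det of the 2×2 block = -12
det = (6)·(-12) = -72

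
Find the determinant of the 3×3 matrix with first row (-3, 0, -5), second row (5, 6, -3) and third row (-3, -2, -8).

The determinant is 122.

Expand along column 2:
  + 6 · |-3 -5; -3 -8| = 6·(24 − 15) = 54
  − (-2) · |-3 -5; 5 -3| = −(-2)·(9 − (-25)) = 68
Sum: (54) + (68) = 122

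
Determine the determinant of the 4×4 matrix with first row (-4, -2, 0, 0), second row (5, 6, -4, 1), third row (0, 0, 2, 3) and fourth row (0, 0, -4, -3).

The matrix is block upper-triangular with a 2×2 block and a 2×2 block on the diagonal, so its determinant equals the product of the determinants of the diagonal blocks.
det of the 2×2 block = -14
det of the 2×2 block = 6
det = (-14)·(6) = -84

-84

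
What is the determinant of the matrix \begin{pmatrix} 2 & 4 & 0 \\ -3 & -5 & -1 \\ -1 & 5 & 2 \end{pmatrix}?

18

Expand along column 3:
  − (-1) · |2 4; -1 5| = −(-1)·(10 − (-4)) = 14
  + 2 · |2 4; -3 -5| = 2·(-10 − (-12)) = 4
Sum: (14) + (4) = 18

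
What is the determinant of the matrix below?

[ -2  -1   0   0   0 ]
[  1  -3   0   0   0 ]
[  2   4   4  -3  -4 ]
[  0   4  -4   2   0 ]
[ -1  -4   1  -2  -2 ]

The determinant is -112.

The matrix is block lower-triangular with a 2×2 block and a 3×3 block on the diagonal, so its determinant equals the product of the determinants of the diagonal blocks.
det of the 2×2 block = 7
det of the 3×3 block = -16
det = (7)·(-16) = -112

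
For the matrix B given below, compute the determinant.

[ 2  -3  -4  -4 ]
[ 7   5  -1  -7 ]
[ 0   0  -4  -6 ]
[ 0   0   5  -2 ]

det(B) = 1178

B is block upper-triangular with a 2×2 block and a 2×2 block on the diagonal, so its determinant equals the product of the determinants of the diagonal blocks.
det of the 2×2 block = 31
det of the 2×2 block = 38
det = (31)·(38) = 1178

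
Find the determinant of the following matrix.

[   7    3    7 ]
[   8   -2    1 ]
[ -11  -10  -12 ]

Expand along row 1:
  + 7 · |-2 1; -10 -12| = 7·(24 − (-10)) = 238
  − 3 · |8 1; -11 -12| = −3·(-96 − (-11)) = 255
  + 7 · |8 -2; -11 -10| = 7·(-80 − 22) = -714
Sum: (238) + (255) + (-714) = -221

The determinant is -221.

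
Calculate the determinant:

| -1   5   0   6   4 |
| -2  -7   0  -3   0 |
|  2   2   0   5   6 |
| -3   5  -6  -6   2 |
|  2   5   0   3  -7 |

The determinant is -5466.

Expand along column 3 (it has 4 zeros):
  − (-6) · M_43   where M_43 = det([-1 5 6 4; -2 -7 -3 0; 2 2 5 6; 2 5 3 -7]) = -911
det = (-1)·(-6)·(-911) = -5466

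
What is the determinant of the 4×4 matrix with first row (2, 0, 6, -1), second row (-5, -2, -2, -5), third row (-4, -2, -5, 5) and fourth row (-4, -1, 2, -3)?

Expand along row 1 (it has 1 zero):
  + (2) · M_11   where M_11 = det([-2 -2 -5; -2 -5 5; -1 2 -3]) = 57
  + (6) · M_13   where M_13 = det([-5 -2 -5; -4 -2 5; -4 -1 -3]) = 29
  − (-1) · M_14   where M_14 = det([-5 -2 -2; -4 -2 -5; -4 -1 2]) = -3
det = (+1)·(2)·(57) + (+1)·(6)·(29) + (-1)·(-1)·(-3) = 285

285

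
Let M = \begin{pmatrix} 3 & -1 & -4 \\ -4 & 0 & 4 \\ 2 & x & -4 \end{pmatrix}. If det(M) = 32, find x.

6

Expanding along the row containing x, det(M) is linear in x: det(M) = (4)·x + (8).
Set (4)·x + (8) = 32  ⇒  (4)·x = 24  ⇒  x = 6.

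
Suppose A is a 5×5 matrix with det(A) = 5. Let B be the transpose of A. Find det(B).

det(Aᵀ) = det(A).
det(B) = (1)·(5) = 5

The determinant is 5.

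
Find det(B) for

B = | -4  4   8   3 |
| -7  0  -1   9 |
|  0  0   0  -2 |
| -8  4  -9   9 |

Expand along row 3 (it has 3 zeros):
  − (-2) · M_34   where M_34 = det([-4 4 8; -7 0 -1; -8 4 -9]) = -460
det = (-1)·(-2)·(-460) = -920

|B| = -920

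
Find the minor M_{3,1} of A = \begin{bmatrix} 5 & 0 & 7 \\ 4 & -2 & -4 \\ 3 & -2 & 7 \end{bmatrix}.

14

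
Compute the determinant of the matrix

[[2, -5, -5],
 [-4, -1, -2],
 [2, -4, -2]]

The determinant is -42.

Expand along column 1:
  + 2 · |-1 -2; -4 -2| = 2·(2 − 8) = -12
  − (-4) · |-5 -5; -4 -2| = −(-4)·(10 − 20) = -40
  + 2 · |-5 -5; -1 -2| = 2·(10 − 5) = 10
Sum: (-12) + (-40) + (10) = -42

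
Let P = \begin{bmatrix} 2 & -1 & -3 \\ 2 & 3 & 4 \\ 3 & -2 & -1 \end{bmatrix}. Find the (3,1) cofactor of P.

5

Delete row 3 and column 1; the remaining 2×2 submatrix is [-1 -3; 3 4].
Its determinant is (-1)·4 − (-3)·3 = 5.
The cofactor carries sign (−1)^(3+1) = +1, so C_{3,1} = +(5) = 5.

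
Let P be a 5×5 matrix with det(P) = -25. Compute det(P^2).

625

det(P^2) = (det P)^2 = (-25)^2 = 625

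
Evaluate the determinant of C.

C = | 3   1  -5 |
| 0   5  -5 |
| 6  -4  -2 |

det(C) = 30

Expand along row 2:
  + 5 · |3 -5; 6 -2| = 5·(-6 − (-30)) = 120
  − (-5) · |3 1; 6 -4| = −(-5)·(-12 − 6) = -90
Sum: (120) + (-90) = 30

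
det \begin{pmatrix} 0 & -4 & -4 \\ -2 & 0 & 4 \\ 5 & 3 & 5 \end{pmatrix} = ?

-96

Expand along row 1:
  − (-4) · |-2 4; 5 5| = −(-4)·(-10 − 20) = -120
  + (-4) · |-2 0; 5 3| = (-4)·(-6 − 0) = 24
Sum: (-120) + (24) = -96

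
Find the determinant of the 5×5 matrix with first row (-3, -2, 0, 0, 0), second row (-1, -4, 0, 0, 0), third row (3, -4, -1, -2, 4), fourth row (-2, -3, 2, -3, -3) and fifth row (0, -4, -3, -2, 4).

-360

The matrix is block lower-triangular with a 2×2 block and a 3×3 block on the diagonal, so its determinant equals the product of the determinants of the diagonal blocks.
det of the 2×2 block = 10
det of the 3×3 block = -36
det = (10)·(-36) = -360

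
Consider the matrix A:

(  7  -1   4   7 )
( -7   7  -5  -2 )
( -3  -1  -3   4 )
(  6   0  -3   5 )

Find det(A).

det(A) = 2272

Expand along row 4 (it has 1 zero):
  − (6) · M_41   where M_41 = det([-1 4 7; 7 -5 -2; -1 -3 4]) = -260
  − (-3) · M_43   where M_43 = det([7 -1 7; -7 7 -2; -3 -1 4]) = 344
  + (5) · M_44   where M_44 = det([7 -1 4; -7 7 -5; -3 -1 -3]) = -64
det = (-1)·(6)·(-260) + (-1)·(-3)·(344) + (+1)·(5)·(-64) = 2272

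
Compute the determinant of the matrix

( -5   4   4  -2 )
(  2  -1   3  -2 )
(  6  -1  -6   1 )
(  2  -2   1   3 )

Expand along row 1:
  + (-5) · M_11   where M_11 = det([-1 3 -2; -1 -6 1; -2 1 3]) = 48
  − (4) · M_12   where M_12 = det([2 3 -2; 6 -6 1; 2 1 3]) = -122
  + (4) · M_13   where M_13 = det([2 -1 -2; 6 -1 1; 2 -2 3]) = 34
  − (-2) · M_14   where M_14 = det([2 -1 3; 6 -1 -6; 2 -2 1]) = -38
det = (+1)·(-5)·(48) + (-1)·(4)·(-122) + (+1)·(4)·(34) + (-1)·(-2)·(-38) = 308

308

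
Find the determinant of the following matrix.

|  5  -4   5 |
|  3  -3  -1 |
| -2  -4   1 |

Expand along column 1:
  + 5 · |-3 -1; -4 1| = 5·(-3 − 4) = -35
  − 3 · |-4 5; -4 1| = −3·(-4 − (-20)) = -48
  + (-2) · |-4 5; -3 -1| = (-2)·(4 − (-15)) = -38
Sum: (-35) + (-48) + (-38) = -121

-121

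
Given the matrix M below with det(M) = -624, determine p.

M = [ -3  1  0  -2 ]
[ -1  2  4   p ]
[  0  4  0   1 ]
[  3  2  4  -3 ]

p = 7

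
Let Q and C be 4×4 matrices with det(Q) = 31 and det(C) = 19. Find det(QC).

det(QC) = det(Q)·det(C) = (31)·(19) = 589

|QC| = 589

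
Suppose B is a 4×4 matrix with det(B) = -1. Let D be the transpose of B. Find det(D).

|D| = -1

det(Bᵀ) = det(B).
det(D) = (1)·(-1) = -1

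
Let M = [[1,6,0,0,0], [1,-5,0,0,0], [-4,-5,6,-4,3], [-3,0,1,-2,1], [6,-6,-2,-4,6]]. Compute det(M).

|M| = 440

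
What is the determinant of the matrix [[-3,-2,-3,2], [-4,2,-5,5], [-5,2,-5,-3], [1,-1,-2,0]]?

The determinant is 399.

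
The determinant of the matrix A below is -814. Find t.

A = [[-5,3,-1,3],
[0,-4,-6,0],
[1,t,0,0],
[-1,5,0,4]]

t = 8

Expanding along the column containing t, det(A) is linear in t: det(A) = (-102)·t + (2).
Set (-102)·t + (2) = -814  ⇒  (-102)·t = -816  ⇒  t = 8.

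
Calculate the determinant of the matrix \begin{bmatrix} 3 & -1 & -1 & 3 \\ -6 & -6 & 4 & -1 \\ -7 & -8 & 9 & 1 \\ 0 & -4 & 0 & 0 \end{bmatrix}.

Expand along row 4 (it has 3 zeros):
  + (-4) · M_42   where M_42 = det([3 -1 3; -6 4 -1; -7 9 1]) = -52
det = (+1)·(-4)·(-52) = 208

208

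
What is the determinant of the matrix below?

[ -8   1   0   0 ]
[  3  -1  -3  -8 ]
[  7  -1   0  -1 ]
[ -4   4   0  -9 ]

Expand along column 3 (it has 3 zeros):
  − (-3) · M_23   where M_23 = det([-8 1 0; 7 -1 -1; -4 4 -9]) = -37
det = (-1)·(-3)·(-37) = -111

-111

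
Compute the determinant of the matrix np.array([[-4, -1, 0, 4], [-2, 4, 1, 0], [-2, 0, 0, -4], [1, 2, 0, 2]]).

Expand along column 3 (it has 3 zeros):
  − (1) · M_23   where M_23 = det([-4 -1 4; -2 0 -4; 1 2 2]) = -48
det = (-1)·(1)·(-48) = 48

The determinant is 48.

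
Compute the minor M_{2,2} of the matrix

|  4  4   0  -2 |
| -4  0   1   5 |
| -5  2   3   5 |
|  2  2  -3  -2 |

The minor is 18.

Delete row 2 and column 2; the remaining 3×3 submatrix is [4 0 -2; -5 3 5; 2 -3 -2].
Its determinant is 18.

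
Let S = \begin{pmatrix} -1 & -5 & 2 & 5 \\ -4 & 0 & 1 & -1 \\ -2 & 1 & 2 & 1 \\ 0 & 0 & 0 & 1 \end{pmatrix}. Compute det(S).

|S| = -37

Expand along row 4 (it has 3 zeros):
  + (1) · M_44   where M_44 = det([-1 -5 2; -4 0 1; -2 1 2]) = -37
det = (+1)·(1)·(-37) = -37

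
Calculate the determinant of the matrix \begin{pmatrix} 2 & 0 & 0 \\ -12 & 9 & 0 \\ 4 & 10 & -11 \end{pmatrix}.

The determinant is -198.

The matrix is lower triangular, so the determinant is the product of the diagonal entries:
det = (2) · (9) · (-11) = -198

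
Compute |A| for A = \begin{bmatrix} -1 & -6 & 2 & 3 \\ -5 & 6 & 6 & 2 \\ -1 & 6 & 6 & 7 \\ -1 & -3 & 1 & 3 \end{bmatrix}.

|A| = -408

Expand along row 1:
  + (-1) · M_11   where M_11 = det([6 6 2; 6 6 7; -3 1 3]) = -120
  − (-6) · M_12   where M_12 = det([-5 6 2; -1 6 7; -1 1 3]) = -69
  + (2) · M_13   where M_13 = det([-5 6 2; -1 6 7; -1 -3 3]) = -201
  − (3) · M_14   where M_14 = det([-5 6 6; -1 6 6; -1 -3 1]) = -96
det = (+1)·(-1)·(-120) + (-1)·(-6)·(-69) + (+1)·(2)·(-201) + (-1)·(3)·(-96) = -408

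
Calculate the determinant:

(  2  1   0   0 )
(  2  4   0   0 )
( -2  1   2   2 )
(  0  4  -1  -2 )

The matrix is block lower-triangular with a 2×2 block and a 2×2 block on the diagonal, so its determinant equals the product of the determinants of the diagonal blocks.
det of the 2×2 block = 6
det of the 2×2 block = -2
det = (6)·(-2) = -12

The determinant is -12.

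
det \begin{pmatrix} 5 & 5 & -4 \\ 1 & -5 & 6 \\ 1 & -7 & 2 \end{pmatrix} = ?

188

Expand along column 1:
  + 5 · |-5 6; -7 2| = 5·(-10 − (-42)) = 160
  − 1 · |5 -4; -7 2| = −1·(10 − 28) = 18
  + 1 · |5 -4; -5 6| = 1·(30 − 20) = 10
Sum: (160) + (18) + (10) = 188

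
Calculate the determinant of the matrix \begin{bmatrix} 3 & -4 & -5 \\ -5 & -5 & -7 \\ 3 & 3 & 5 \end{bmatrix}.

-28

Expand along row 1:
  + 3 · |-5 -7; 3 5| = 3·(-25 − (-21)) = -12
  − (-4) · |-5 -7; 3 5| = −(-4)·(-25 − (-21)) = -16
  + (-5) · |-5 -5; 3 3| = (-5)·(-15 − (-15)) = 0
Sum: (-12) + (-16) + (0) = -28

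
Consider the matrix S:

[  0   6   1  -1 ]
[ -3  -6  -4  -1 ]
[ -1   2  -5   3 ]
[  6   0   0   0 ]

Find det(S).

det(S) = 744

Expand along row 4 (it has 3 zeros):
  − (6) · M_41   where M_41 = det([6 1 -1; -6 -4 -1; 2 -5 3]) = -124
det = (-1)·(6)·(-124) = 744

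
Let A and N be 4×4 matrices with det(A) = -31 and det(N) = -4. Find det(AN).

124

det(AN) = det(A)·det(N) = (-31)·(-4) = 124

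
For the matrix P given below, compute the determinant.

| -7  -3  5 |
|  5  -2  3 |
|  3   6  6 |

Expand along column 1:
  + (-7) · |-2 3; 6 6| = (-7)·(-12 − 18) = 210
  − 5 · |-3 5; 6 6| = −5·(-18 − 30) = 240
  + 3 · |-3 5; -2 3| = 3·(-9 − (-10)) = 3
Sum: (210) + (240) + (3) = 453

|P| = 453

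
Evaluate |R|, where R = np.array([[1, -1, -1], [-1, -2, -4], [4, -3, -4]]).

The determinant is 5.

Expand along column 1:
  + 1 · |-2 -4; -3 -4| = 1·(8 − 12) = -4
  − (-1) · |-1 -1; -3 -4| = −(-1)·(4 − 3) = 1
  + 4 · |-1 -1; -2 -4| = 4·(4 − 2) = 8
Sum: (-4) + (1) + (8) = 5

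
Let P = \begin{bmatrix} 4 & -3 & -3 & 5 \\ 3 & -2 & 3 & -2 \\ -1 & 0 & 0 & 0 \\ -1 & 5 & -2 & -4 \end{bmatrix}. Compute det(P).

-47

Expand along row 3 (it has 3 zeros):
  + (-1) · M_31   where M_31 = det([-3 -3 5; -2 3 -2; 5 -2 -4]) = 47
det = (+1)·(-1)·(47) = -47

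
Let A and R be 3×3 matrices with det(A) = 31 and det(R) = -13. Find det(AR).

|AR| = -403

det(AR) = det(A)·det(R) = (31)·(-13) = -403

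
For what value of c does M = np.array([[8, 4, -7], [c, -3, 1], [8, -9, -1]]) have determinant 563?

9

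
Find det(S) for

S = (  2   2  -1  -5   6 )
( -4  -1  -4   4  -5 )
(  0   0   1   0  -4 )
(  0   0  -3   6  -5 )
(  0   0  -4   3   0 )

The determinant is -270.

S is block upper-triangular with a 2×2 block and a 3×3 block on the diagonal, so its determinant equals the product of the determinants of the diagonal blocks.
det of the 2×2 block = 6
det of the 3×3 block = -45
det = (6)·(-45) = -270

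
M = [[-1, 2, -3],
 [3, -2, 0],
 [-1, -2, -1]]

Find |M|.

The determinant is 28.

Expand along column 3:
  + (-3) · |3 -2; -1 -2| = (-3)·(-6 − 2) = 24
  + (-1) · |-1 2; 3 -2| = (-1)·(2 − 6) = 4
Sum: (24) + (4) = 28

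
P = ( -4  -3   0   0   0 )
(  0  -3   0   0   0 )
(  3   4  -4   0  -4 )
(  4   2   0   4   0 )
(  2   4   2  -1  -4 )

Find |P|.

1152

P is block lower-triangular with a 2×2 block and a 3×3 block on the diagonal, so its determinant equals the product of the determinants of the diagonal blocks.
det of the 2×2 block = 12
det of the 3×3 block = 96
det = (12)·(96) = 1152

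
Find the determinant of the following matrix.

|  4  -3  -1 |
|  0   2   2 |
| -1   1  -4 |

-36

Expand along column 1:
  + 4 · |2 2; 1 -4| = 4·(-8 − 2) = -40
  + (-1) · |-3 -1; 2 2| = (-1)·(-6 − (-2)) = 4
Sum: (-40) + (4) = -36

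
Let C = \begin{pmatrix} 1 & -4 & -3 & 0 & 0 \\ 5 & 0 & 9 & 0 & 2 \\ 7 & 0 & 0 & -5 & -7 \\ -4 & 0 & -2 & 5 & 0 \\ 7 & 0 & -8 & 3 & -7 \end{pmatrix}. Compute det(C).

The determinant is -11488.

Expand along column 2 (it has 4 zeros):
  − (-4) · M_12   where M_12 = det([5 9 0 2; 7 0 -5 -7; -4 -2 5 0; 7 -8 3 -7]) = -2872
det = (-1)·(-4)·(-2872) = -11488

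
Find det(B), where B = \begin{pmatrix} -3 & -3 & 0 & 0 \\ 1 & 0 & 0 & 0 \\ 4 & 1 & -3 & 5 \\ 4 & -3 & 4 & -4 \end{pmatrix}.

|B| = -24

B is block lower-triangular with a 2×2 block and a 2×2 block on the diagonal, so its determinant equals the product of the determinants of the diagonal blocks.
det of the 2×2 block = 3
det of the 2×2 block = -8
det = (3)·(-8) = -24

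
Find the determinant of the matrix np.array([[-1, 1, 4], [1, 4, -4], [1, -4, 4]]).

Expand along column 1:
  + (-1) · |4 -4; -4 4| = (-1)·(16 − 16) = 0
  − 1 · |1 4; -4 4| = −1·(4 − (-16)) = -20
  + 1 · |1 4; 4 -4| = 1·(-4 − 16) = -20
Sum: (0) + (-20) + (-20) = -40

-40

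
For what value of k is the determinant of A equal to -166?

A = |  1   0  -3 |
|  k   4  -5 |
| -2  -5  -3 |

-7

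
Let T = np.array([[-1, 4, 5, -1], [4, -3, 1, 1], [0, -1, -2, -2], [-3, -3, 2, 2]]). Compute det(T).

Expand along row 3 (it has 1 zero):
  − (-1) · M_32   where M_32 = det([-1 5 -1; 4 1 1; -3 2 2]) = -66
  + (-2) · M_33   where M_33 = det([-1 4 -1; 4 -3 1; -3 -3 2]) = -20
  − (-2) · M_34   where M_34 = det([-1 4 5; 4 -3 1; -3 -3 2]) = -146
det = (-1)·(-1)·(-66) + (+1)·(-2)·(-20) + (-1)·(-2)·(-146) = -318

The determinant is -318.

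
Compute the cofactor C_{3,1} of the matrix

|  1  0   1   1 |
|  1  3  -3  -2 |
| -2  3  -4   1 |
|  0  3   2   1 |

Delete row 3 and column 1; the remaining 3×3 submatrix is [0 1 1; 3 -3 -2; 3 2 1].
Its determinant is 6.
The cofactor carries sign (−1)^(3+1) = +1, so C_{3,1} = +(6) = 6.

The cofactor is 6.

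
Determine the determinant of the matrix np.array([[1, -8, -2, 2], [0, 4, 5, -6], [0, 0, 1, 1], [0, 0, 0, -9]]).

-36

The matrix is upper triangular, so the determinant is the product of the diagonal entries:
det = (1) · (4) · (1) · (-9) = -36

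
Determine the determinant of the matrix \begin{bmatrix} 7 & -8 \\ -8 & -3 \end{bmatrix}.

The determinant is -85.

det = 7·(-3) − (-8)·(-8) = -21 − 64 = -85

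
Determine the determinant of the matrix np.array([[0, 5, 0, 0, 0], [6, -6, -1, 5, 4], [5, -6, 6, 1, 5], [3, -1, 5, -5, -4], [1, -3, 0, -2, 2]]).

5460

Expand along row 1 (it has 4 zeros):
  − (5) · M_12   where M_12 = det([6 -1 5 4; 5 6 1 5; 3 5 -5 -4; 1 0 -2 2]) = -1092
det = (-1)·(5)·(-1092) = 5460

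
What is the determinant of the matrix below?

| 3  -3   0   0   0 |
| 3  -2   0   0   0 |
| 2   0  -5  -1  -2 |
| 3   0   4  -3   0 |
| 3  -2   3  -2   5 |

279

The matrix is block lower-triangular with a 2×2 block and a 3×3 block on the diagonal, so its determinant equals the product of the determinants of the diagonal blocks.
det of the 2×2 block = 3
det of the 3×3 block = 93
det = (3)·(93) = 279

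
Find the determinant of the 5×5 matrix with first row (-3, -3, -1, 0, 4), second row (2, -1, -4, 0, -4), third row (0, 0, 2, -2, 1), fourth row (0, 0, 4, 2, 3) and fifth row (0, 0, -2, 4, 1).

The matrix is block upper-triangular with a 2×2 block and a 3×3 block on the diagonal, so its determinant equals the product of the determinants of the diagonal blocks.
det of the 2×2 block = 9
det of the 3×3 block = 20
det = (9)·(20) = 180

The determinant is 180.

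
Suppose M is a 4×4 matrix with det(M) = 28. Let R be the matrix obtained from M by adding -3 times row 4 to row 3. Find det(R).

|R| = 28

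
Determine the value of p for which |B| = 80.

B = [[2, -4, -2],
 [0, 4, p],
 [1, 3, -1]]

Expanding along the row containing p, det(B) is linear in p: det(B) = (-10)·p + (0).
Set (-10)·p + (0) = 80  ⇒  (-10)·p = 80  ⇒  p = -8.

p = -8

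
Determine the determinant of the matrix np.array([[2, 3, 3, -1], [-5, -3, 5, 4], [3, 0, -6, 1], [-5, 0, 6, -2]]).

The determinant is 138.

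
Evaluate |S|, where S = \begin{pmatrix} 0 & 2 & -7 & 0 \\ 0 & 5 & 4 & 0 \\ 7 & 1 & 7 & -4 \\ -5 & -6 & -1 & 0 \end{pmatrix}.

Expand along column 4 (it has 3 zeros):
  − (-4) · M_34   where M_34 = det([0 2 -7; 0 5 4; -5 -6 -1]) = -215
det = (-1)·(-4)·(-215) = -860

-860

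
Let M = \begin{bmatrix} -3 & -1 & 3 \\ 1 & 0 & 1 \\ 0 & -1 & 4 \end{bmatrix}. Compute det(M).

Expand along column 1:
  + (-3) · |0 1; -1 4| = (-3)·(0 − (-1)) = -3
  − 1 · |-1 3; -1 4| = −1·(-4 − (-3)) = 1
Sum: (-3) + (1) = -2

-2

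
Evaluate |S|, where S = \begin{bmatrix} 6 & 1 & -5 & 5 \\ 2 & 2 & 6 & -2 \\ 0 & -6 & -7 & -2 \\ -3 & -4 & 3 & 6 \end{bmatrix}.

2688

Expand along row 3 (it has 1 zero):
  − (-6) · M_32   where M_32 = det([6 -5 5; 2 6 -2; -3 3 6]) = 402
  + (-7) · M_33   where M_33 = det([6 1 5; 2 2 -2; -3 -4 6]) = 8
  − (-2) · M_34   where M_34 = det([6 1 -5; 2 2 6; -3 -4 3]) = 166
det = (-1)·(-6)·(402) + (+1)·(-7)·(8) + (-1)·(-2)·(166) = 2688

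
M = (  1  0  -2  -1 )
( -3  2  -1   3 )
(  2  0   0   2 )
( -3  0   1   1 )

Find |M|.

24

Expand along column 2 (it has 3 zeros):
  + (2) · M_22   where M_22 = det([1 -2 -1; 2 0 2; -3 1 1]) = 12
det = (+1)·(2)·(12) = 24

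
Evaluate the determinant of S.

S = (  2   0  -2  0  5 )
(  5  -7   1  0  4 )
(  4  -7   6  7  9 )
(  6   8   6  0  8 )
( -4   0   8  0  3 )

Expand along column 4 (it has 4 zeros):
  − (7) · M_34   where M_34 = det([2 0 -2 5; 5 -7 1 4; 6 8 6 8; -4 0 8 3]) = -4368
det = (-1)·(7)·(-4368) = 30576

30576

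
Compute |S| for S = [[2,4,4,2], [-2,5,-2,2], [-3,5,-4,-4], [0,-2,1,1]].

Expand along row 4 (it has 1 zero):
  + (-2) · M_42   where M_42 = det([2 4 2; -2 -2 2; -3 -4 -4]) = -20
  − (1) · M_43   where M_43 = det([2 4 2; -2 5 2; -3 5 -4]) = -106
  + (1) · M_44   where M_44 = det([2 4 4; -2 5 -2; -3 5 -4]) = -8
det = (+1)·(-2)·(-20) + (-1)·(1)·(-106) + (+1)·(1)·(-8) = 138

138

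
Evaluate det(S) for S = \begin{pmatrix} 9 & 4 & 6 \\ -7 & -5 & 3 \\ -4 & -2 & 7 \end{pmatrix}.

Expand along row 1:
  + 9 · |-5 3; -2 7| = 9·(-35 − (-6)) = -261
  − 4 · |-7 3; -4 7| = −4·(-49 − (-12)) = 148
  + 6 · |-7 -5; -4 -2| = 6·(14 − 20) = -36
Sum: (-261) + (148) + (-36) = -149

-149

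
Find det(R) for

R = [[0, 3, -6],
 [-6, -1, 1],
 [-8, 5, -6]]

Expand along row 1:
  − 3 · |-6 1; -8 -6| = −3·(36 − (-8)) = -132
  + (-6) · |-6 -1; -8 5| = (-6)·(-30 − 8) = 228
Sum: (-132) + (228) = 96

The determinant is 96.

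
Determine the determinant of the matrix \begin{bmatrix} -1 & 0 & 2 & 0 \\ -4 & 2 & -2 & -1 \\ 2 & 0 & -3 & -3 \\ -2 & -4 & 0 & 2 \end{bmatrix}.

144

Expand along row 1 (it has 2 zeros):
  + (-1) · M_11   where M_11 = det([2 -2 -1; 0 -3 -3; -4 0 2]) = -24
  + (2) · M_13   where M_13 = det([-4 2 -1; 2 0 -3; -2 -4 2]) = 60
det = (+1)·(-1)·(-24) + (+1)·(2)·(60) = 144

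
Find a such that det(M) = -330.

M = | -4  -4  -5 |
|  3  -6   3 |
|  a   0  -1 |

Expanding along the column containing a, det(M) is linear in a: det(M) = (-42)·a + (-36).
Set (-42)·a + (-36) = -330  ⇒  (-42)·a = -294  ⇒  a = 7.

a = 7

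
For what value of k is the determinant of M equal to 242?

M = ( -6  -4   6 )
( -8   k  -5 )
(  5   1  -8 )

Expanding along the row containing k, det(M) is linear in k: det(M) = (18)·k + (278).
Set (18)·k + (278) = 242  ⇒  (18)·k = -36  ⇒  k = -2.

k = -2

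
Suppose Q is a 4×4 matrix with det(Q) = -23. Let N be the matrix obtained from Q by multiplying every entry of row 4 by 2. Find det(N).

-46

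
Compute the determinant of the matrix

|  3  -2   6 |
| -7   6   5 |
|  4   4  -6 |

The determinant is -436.

Expand along column 1:
  + 3 · |6 5; 4 -6| = 3·(-36 − 20) = -168
  − (-7) · |-2 6; 4 -6| = −(-7)·(12 − 24) = -84
  + 4 · |-2 6; 6 5| = 4·(-10 − 36) = -184
Sum: (-168) + (-84) + (-184) = -436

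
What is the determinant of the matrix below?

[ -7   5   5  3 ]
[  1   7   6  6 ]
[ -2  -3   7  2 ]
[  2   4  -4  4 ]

-2074

Expand along row 1:
  + (-7) · M_11   where M_11 = det([7 6 6; -3 7 2; 4 -4 4]) = 276
  − (5) · M_12   where M_12 = det([1 6 6; -2 7 2; 2 -4 4]) = 72
  + (5) · M_13   where M_13 = det([1 7 6; -2 -3 2; 2 4 4]) = 52
  − (3) · M_14   where M_14 = det([1 7 6; -2 -3 7; 2 4 -4]) = 14
det = (+1)·(-7)·(276) + (-1)·(5)·(72) + (+1)·(5)·(52) + (-1)·(3)·(14) = -2074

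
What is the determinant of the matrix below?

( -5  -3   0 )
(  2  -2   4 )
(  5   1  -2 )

Expand along row 1:
  + (-5) · |-2 4; 1 -2| = (-5)·(4 − 4) = 0
  − (-3) · |2 4; 5 -2| = −(-3)·(-4 − 20) = -72
Sum: (0) + (-72) = -72

The determinant is -72.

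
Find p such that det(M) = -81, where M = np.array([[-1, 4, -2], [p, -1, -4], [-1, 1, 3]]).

Expanding along the row containing p, det(M) is linear in p: det(M) = (-14)·p + (17).
Set (-14)·p + (17) = -81  ⇒  (-14)·p = -98  ⇒  p = 7.

p = 7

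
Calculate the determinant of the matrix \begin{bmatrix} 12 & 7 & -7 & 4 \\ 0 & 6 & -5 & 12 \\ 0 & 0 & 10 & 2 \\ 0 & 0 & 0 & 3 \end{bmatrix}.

The matrix is upper triangular, so the determinant is the product of the diagonal entries:
det = (12) · (6) · (10) · (3) = 2160

2160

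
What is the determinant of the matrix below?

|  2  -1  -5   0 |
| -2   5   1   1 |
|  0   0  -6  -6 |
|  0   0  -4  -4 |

The matrix is block upper-triangular with a 2×2 block and a 2×2 block on the diagonal, so its determinant equals the product of the determinants of the diagonal blocks.
det of the 2×2 block = 8
det of the 2×2 block = 0
det = (8)·(0) = 0

The determinant is 0.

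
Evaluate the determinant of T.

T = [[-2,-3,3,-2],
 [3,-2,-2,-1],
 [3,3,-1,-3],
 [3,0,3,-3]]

Expand along row 4 (it has 1 zero):
  − (3) · M_41   where M_41 = det([-3 3 -2; -2 -2 -1; 3 -1 -3]) = -58
  − (3) · M_43   where M_43 = det([-2 -3 -2; 3 -2 -1; 3 3 -3]) = -66
  + (-3) · M_44   where M_44 = det([-2 -3 3; 3 -2 -2; 3 3 -1]) = 38
det = (-1)·(3)·(-58) + (-1)·(3)·(-66) + (+1)·(-3)·(38) = 258

The determinant is 258.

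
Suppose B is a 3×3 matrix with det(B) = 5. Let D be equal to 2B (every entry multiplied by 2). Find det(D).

det(D) = 40

For a 3×3 matrix, det(2B) = 2^3·det(B) = 8·det(B).
det(D) = (8)·(5) = 40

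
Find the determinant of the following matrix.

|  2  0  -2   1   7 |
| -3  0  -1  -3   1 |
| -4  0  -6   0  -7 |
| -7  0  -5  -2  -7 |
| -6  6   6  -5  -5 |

Expand along column 2 (it has 4 zeros):
  − (6) · M_52   where M_52 = det([2 -2 1 7; -3 -1 -3 1; -4 -6 0 -7; -7 -5 -2 -7]) = -262
det = (-1)·(6)·(-262) = 1572

The determinant is 1572.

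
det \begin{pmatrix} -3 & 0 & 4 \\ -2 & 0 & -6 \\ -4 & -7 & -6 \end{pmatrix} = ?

Expand along column 2:
  − (-7) · |-3 4; -2 -6| = −(-7)·(18 − (-8)) = 182

182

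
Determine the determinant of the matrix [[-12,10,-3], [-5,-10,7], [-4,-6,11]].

Expand along column 1:
  + (-12) · |-10 7; -6 11| = (-12)·(-110 − (-42)) = 816
  − (-5) · |10 -3; -6 11| = −(-5)·(110 − 18) = 460
  + (-4) · |10 -3; -10 7| = (-4)·(70 − 30) = -160
Sum: (816) + (460) + (-160) = 1116

1116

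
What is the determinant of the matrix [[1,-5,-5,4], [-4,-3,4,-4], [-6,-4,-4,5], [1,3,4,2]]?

1407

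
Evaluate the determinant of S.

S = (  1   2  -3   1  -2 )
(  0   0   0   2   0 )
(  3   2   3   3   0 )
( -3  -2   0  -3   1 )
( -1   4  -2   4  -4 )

Expand along row 2 (it has 4 zeros):
  + (2) · M_24   where M_24 = det([1 2 -3 -2; 3 2 3 0; -3 -2 0 1; -1 4 -2 -4]) = 16
det = (+1)·(2)·(16) = 32

32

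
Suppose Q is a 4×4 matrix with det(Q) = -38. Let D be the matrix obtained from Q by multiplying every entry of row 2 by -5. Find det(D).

Scaling one row by -5 multiplies the determinant by -5.
det(D) = (-5)·(-38) = 190

|D| = 190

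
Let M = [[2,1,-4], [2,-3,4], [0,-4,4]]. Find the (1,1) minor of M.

4

Delete row 1 and column 1; the remaining 2×2 submatrix is [-3 4; -4 4].
Its determinant is (-3)·4 − 4·(-4) = 4.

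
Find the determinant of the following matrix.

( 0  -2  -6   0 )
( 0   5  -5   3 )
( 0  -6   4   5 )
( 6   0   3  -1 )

-1992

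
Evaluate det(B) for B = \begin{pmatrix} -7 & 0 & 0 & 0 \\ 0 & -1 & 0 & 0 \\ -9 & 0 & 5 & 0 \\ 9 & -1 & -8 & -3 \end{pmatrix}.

-105

B is lower triangular, so det(B) is the product of the diagonal entries:
det = (-7) · (-1) · (5) · (-3) = -105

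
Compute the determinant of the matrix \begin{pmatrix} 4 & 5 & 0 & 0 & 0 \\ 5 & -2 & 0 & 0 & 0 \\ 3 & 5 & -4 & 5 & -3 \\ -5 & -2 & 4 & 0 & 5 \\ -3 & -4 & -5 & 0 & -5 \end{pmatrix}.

825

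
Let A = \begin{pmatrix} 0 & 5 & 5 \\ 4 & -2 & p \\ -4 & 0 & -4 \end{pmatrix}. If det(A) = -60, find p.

Expanding along the column containing p, det(A) is linear in p: det(A) = (-20)·p + (40).
Set (-20)·p + (40) = -60  ⇒  (-20)·p = -100  ⇒  p = 5.

5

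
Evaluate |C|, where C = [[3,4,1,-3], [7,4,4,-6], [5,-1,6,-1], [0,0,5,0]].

Expand along row 4 (it has 3 zeros):
  − (5) · M_43   where M_43 = det([3 4 -3; 7 4 -6; 5 -1 -1]) = -41
det = (-1)·(5)·(-41) = 205

The determinant is 205.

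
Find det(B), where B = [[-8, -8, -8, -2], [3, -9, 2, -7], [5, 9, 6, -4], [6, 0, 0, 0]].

Expand along row 4 (it has 3 zeros):
  − (6) · M_41   where M_41 = det([-8 -8 -2; -9 2 -7; 9 6 -4]) = 664
det = (-1)·(6)·(664) = -3984

The determinant is -3984.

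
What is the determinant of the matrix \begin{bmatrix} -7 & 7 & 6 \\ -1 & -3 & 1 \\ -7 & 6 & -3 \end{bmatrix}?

The determinant is -253.

Expand along column 1:
  + (-7) · |-3 1; 6 -3| = (-7)·(9 − 6) = -21
  − (-1) · |7 6; 6 -3| = −(-1)·(-21 − 36) = -57
  + (-7) · |7 6; -3 1| = (-7)·(7 − (-18)) = -175
Sum: (-21) + (-57) + (-175) = -253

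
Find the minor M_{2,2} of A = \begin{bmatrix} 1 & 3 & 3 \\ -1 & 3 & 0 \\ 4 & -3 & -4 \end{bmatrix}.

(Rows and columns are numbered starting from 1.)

Delete row 2 and column 2; the remaining 2×2 submatrix is [1 3; 4 -4].
Its determinant is 1·(-4) − 3·4 = -16.

The minor is -16.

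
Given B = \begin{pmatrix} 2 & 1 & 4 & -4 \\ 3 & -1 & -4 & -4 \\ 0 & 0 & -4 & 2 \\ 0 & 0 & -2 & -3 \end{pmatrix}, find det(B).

B is block upper-triangular with a 2×2 block and a 2×2 block on the diagonal, so its determinant equals the product of the determinants of the diagonal blocks.
det of the 2×2 block = -5
det of the 2×2 block = 16
det = (-5)·(16) = -80

-80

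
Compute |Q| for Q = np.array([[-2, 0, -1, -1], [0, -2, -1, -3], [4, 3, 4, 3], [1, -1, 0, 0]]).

2

Expand along row 4 (it has 2 zeros):
  − (1) · M_41   where M_41 = det([0 -1 -1; -2 -1 -3; 3 4 3]) = 8
  + (-1) · M_42   where M_42 = det([-2 -1 -1; 0 -1 -3; 4 4 3]) = -10
det = (-1)·(1)·(8) + (+1)·(-1)·(-10) = 2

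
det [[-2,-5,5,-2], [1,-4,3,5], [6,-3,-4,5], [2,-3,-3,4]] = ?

-588

Expand along row 1:
  + (-2) · M_11   where M_11 = det([-4 3 5; -3 -4 5; -3 -3 4]) = -20
  − (-5) · M_12   where M_12 = det([1 3 5; 6 -4 5; 2 -3 4]) = -93
  + (5) · M_13   where M_13 = det([1 -4 5; 6 -3 5; 2 -3 4]) = -1
  − (-2) · M_14   where M_14 = det([1 -4 3; 6 -3 -4; 2 -3 -3]) = -79
det = (+1)·(-2)·(-20) + (-1)·(-5)·(-93) + (+1)·(5)·(-1) + (-1)·(-2)·(-79) = -588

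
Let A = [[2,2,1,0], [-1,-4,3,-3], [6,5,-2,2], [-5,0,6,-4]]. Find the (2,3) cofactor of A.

12

Delete row 2 and column 3; the remaining 3×3 submatrix is [2 2 0; 6 5 2; -5 0 -4].
Its determinant is -12.
The cofactor carries sign (−1)^(2+3) = −1, so C_{2,3} = −(-12) = 12.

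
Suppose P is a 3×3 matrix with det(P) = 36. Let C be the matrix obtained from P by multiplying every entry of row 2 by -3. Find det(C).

Scaling one row by -3 multiplies the determinant by -3.
det(C) = (-3)·(36) = -108

-108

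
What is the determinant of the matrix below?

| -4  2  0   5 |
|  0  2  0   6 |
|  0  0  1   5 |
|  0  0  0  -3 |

The determinant is 24.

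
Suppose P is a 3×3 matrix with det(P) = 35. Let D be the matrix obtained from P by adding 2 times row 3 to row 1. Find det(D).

35

Adding a multiple of one row to another leaves the determinant unchanged.
det(D) = (1)·(35) = 35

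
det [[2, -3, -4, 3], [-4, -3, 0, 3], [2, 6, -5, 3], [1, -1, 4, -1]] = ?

The determinant is 576.

Expand along row 2 (it has 1 zero):
  − (-4) · M_21   where M_21 = det([-3 -4 3; 6 -5 3; -1 4 -1]) = 66
  + (-3) · M_22   where M_22 = det([2 -4 3; 2 -5 3; 1 4 -1]) = 5
  + (3) · M_24   where M_24 = det([2 -3 -4; 2 6 -5; 1 -1 4]) = 109
det = (-1)·(-4)·(66) + (+1)·(-3)·(5) + (+1)·(3)·(109) = 576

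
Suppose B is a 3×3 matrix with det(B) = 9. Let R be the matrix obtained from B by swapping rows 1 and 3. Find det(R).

Swapping two rows multiplies the determinant by −1.
det(R) = (-1)·(9) = -9

-9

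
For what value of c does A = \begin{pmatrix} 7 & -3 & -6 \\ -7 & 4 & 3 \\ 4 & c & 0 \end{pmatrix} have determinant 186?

6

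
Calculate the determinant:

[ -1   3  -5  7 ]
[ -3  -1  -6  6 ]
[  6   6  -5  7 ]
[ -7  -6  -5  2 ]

Expand along row 1:
  + (-1) · M_11   where M_11 = det([-1 -6 6; 6 -5 7; -6 -5 2]) = -61
  − (3) · M_12   where M_12 = det([-3 -6 6; 6 -5 7; -7 -5 2]) = -99
  + (-5) · M_13   where M_13 = det([-3 -1 6; 6 6 7; -7 -6 2]) = -65
  − (7) · M_14   where M_14 = det([-3 -1 -6; 6 6 -5; -7 -6 -5]) = 79
det = (+1)·(-1)·(-61) + (-1)·(3)·(-99) + (+1)·(-5)·(-65) + (-1)·(7)·(79) = 130

130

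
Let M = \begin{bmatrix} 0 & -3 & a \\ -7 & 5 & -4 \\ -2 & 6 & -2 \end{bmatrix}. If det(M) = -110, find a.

Expanding along the column containing a, det(M) is linear in a: det(M) = (-32)·a + (18).
Set (-32)·a + (18) = -110  ⇒  (-32)·a = -128  ⇒  a = 4.

4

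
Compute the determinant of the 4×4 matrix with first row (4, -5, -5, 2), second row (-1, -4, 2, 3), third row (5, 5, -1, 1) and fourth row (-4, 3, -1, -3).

The determinant is -456.

Expand along row 1:
  + (4) · M_11   where M_11 = det([-4 2 3; 5 -1 1; 3 -1 -3]) = 14
  − (-5) · M_12   where M_12 = det([-1 2 3; 5 -1 1; -4 -1 -3]) = -9
  + (-5) · M_13   where M_13 = det([-1 -4 3; 5 5 1; -4 3 -3]) = 79
  − (2) · M_14   where M_14 = det([-1 -4 2; 5 5 -1; -4 3 -1]) = 36
det = (+1)·(4)·(14) + (-1)·(-5)·(-9) + (+1)·(-5)·(79) + (-1)·(2)·(36) = -456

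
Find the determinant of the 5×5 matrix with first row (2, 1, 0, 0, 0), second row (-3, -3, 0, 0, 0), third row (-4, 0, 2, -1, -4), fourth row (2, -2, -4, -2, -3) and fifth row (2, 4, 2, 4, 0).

-234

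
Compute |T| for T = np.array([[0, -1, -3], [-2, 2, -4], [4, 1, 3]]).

Expand along row 1:
  − (-1) · |-2 -4; 4 3| = −(-1)·(-6 − (-16)) = 10
  + (-3) · |-2 2; 4 1| = (-3)·(-2 − 8) = 30
Sum: (10) + (30) = 40

|T| = 40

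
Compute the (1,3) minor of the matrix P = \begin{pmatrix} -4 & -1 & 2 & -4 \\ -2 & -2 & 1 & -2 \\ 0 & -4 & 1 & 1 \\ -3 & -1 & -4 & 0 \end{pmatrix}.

28

Delete row 1 and column 3; the remaining 3×3 submatrix is [-2 -2 -2; 0 -4 1; -3 -1 0].
Its determinant is 28.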